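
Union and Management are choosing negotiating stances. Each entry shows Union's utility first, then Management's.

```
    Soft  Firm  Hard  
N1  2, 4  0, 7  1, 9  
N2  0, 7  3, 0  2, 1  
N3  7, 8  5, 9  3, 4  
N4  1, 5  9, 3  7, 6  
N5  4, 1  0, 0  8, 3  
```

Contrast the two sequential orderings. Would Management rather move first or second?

first

If Union leads: Management's best replies are N1→Hard, N2→Soft, N3→Firm, N4→Hard, N5→Hard; Union's induced payoffs 1, 0, 5, 7, 8; outcome (N5, Hard), payoffs (8, 3).
If Management leads: Union's best replies are Soft→N3, Firm→N4, Hard→N5; Management's induced payoffs 8, 3, 3; outcome (N3, Soft), payoffs (7, 8).
Management gets 8 moving first and 3 moving second, so Management prefers to move first.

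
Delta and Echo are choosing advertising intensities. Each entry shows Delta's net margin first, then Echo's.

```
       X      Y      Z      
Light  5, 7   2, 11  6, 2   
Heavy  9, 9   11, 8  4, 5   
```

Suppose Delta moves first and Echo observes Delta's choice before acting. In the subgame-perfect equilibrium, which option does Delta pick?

Heavy

Solve by backward induction (Delta leads).
- Light: BR = Y, leader payoff 2.
- Heavy: BR = X, leader payoff 9.
Delta's induced payoffs are 2, 9, so Delta commits to Heavy. Subgame-perfect outcome: (Heavy, X) with payoffs (9, 9).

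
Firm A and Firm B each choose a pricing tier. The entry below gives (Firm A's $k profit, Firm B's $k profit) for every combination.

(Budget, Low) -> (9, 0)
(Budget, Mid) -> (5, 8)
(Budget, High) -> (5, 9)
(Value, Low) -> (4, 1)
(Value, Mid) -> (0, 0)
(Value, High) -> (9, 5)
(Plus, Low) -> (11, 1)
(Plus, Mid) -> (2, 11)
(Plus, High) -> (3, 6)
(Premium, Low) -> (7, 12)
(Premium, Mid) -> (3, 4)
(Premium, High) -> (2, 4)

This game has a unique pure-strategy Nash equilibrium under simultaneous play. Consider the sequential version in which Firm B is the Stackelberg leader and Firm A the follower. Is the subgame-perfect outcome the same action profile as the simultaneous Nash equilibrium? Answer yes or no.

Firm A best-responds to each possible Firm B move:
- Low → Firm A plays Plus (best of 9, 4, 11, 7); Firm B gets 1.
- Mid → Firm A plays Budget (best of 5, 0, 2, 3); Firm B gets 8.
- High → Firm A plays Value (best of 5, 9, 3, 2); Firm B gets 5.
Firm B's induced payoffs are 1, 8, 5, so Firm B commits to Mid. Subgame-perfect outcome: (Budget, Mid) with payoffs (5, 8).
For the simultaneous game, intersect best replies.
Firm A's best replies: Low→Plus; Mid→Budget; High→Value.
Firm B's best replies: Budget→High; Value→High; Plus→Mid; Premium→Low.
The unique mutual best reply is (Value, High), giving (9, 5).
Sequential outcome (Budget, Mid) differs from the Nash profile (Value, High).

no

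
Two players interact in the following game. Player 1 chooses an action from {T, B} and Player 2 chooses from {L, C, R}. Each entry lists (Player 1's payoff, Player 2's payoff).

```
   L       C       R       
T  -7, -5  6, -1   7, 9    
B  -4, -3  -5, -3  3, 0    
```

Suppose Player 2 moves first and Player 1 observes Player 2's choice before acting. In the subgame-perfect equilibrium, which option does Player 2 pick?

Solve by backward induction (Player 2 leads).
- L: BR = B, leader payoff -3.
- C: BR = T, leader payoff -1.
- R: BR = T, leader payoff 9.
Among -3, -1, 9, the best is 9 at R. Subgame-perfect outcome: (T, R) with payoffs (7, 9).

R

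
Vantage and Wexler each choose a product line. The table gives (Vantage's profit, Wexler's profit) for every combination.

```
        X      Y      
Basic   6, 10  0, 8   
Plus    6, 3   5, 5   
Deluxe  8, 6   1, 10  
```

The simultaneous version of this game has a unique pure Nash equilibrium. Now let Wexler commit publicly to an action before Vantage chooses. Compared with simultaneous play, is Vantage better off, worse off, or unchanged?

Solve by backward induction (Wexler leads).
- X → Vantage plays Deluxe (best of 6, 6, 8); Wexler gets 6.
- Y → Vantage plays Plus (best of 0, 5, 1); Wexler gets 5.
Maximizing over 6, 5, Wexler chooses X. Subgame-perfect outcome: (Deluxe, X) with payoffs (8, 6).
Now find the simultaneous Nash equilibrium.
Vantage's best replies: X→Deluxe; Y→Plus.
Wexler's best replies: Basic→X; Plus→Y; Deluxe→Y.
The unique mutual best reply is (Plus, Y), giving (5, 5).
Vantage earns 8 sequentially versus 5 at the Nash outcome: better off.

better off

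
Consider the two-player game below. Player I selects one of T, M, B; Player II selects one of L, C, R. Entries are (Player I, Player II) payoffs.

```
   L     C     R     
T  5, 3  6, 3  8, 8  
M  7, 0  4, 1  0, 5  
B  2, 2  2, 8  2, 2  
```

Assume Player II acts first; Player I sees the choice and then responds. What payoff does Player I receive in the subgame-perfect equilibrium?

Player I best-responds to each possible Player II move:
- L: Player I compares 5, 7, 2 and picks M; Player II would get 0.
- C: Player I compares 6, 4, 2 and picks T; Player II would get 3.
- R: Player I compares 8, 0, 2 and picks T; Player II would get 8.
Among 0, 3, 8, the best is 8 at R. Subgame-perfect outcome: (T, R) with payoffs (8, 8).

8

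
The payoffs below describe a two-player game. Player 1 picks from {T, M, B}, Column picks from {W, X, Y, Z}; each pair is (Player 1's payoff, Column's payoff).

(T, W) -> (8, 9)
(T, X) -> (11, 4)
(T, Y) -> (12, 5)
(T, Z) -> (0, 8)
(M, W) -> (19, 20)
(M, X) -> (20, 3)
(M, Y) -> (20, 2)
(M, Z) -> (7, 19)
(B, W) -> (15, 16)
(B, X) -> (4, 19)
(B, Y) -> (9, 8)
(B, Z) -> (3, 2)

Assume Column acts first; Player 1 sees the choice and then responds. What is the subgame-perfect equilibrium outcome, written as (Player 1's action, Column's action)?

(M, W)

Solve by backward induction (Column leads).
- W: BR = M, leader payoff 20.
- X: BR = M, leader payoff 3.
- Y: BR = M, leader payoff 2.
- Z: BR = M, leader payoff 19.
Column's induced payoffs are 20, 3, 2, 19, so Column commits to W. Subgame-perfect outcome: (M, W) with payoffs (19, 20).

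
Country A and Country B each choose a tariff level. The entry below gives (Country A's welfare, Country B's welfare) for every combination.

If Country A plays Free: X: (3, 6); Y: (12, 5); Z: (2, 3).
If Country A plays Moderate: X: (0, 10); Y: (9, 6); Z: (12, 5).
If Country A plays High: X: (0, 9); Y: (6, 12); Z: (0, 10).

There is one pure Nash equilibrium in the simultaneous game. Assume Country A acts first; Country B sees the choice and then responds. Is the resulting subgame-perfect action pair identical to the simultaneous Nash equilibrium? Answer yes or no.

no

Work backward from Country B's decision.
- Free: BR = X, leader payoff 3.
- Moderate: BR = X, leader payoff 0.
- High: BR = Y, leader payoff 6.
Among 3, 0, 6, the best is 6 at High. Subgame-perfect outcome: (High, Y) with payoffs (6, 12).
Now find the simultaneous Nash equilibrium.
Country A's best replies: X→Free; Y→Free; Z→Moderate.
Country B's best replies: Free→X; Moderate→X; High→Y.
Only (Free, X) has each player best-responding; Nash payoffs (3, 6).
Sequential outcome (High, Y) differs from the Nash profile (Free, X).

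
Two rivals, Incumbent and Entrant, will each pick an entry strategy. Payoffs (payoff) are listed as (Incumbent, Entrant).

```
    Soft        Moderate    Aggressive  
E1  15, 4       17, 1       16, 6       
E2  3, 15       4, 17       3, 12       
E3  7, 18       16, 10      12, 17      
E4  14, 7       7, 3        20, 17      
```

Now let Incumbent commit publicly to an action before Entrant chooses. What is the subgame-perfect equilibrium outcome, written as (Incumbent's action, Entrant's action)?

Work backward from Entrant's decision.
- E1 → Entrant plays Aggressive (best of 4, 1, 6); Incumbent gets 16.
- E2 → Entrant plays Moderate (best of 15, 17, 12); Incumbent gets 4.
- E3 → Entrant plays Soft (best of 18, 10, 17); Incumbent gets 7.
- E4 → Entrant plays Aggressive (best of 7, 3, 17); Incumbent gets 20.
Maximizing over 16, 4, 7, 20, Incumbent chooses E4. Subgame-perfect outcome: (E4, Aggressive) with payoffs (20, 17).

(E4, Aggressive)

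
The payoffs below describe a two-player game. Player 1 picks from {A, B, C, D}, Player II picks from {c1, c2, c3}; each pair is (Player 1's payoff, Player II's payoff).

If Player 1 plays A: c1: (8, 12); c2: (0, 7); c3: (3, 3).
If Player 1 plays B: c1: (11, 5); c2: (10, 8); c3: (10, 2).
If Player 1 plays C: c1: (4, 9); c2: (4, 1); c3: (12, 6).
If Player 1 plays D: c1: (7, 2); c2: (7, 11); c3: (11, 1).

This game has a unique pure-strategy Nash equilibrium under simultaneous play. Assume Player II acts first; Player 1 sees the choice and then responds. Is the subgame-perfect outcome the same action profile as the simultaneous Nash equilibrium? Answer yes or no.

yes

Solve by backward induction (Player II leads).
- c1: BR = B, leader payoff 5.
- c2: BR = B, leader payoff 8.
- c3: BR = C, leader payoff 6.
Player II's induced payoffs are 5, 8, 6, so Player II commits to c2. Subgame-perfect outcome: (B, c2) with payoffs (10, 8).
Now find the simultaneous Nash equilibrium.
Player 1's best replies: c1→B; c2→B; c3→C.
Player II's best replies: A→c1; B→c2; C→c1; D→c2.
The unique mutual best reply is (B, c2), giving (10, 8).
Sequential outcome (B, c2) coincides with the Nash profile (B, c2).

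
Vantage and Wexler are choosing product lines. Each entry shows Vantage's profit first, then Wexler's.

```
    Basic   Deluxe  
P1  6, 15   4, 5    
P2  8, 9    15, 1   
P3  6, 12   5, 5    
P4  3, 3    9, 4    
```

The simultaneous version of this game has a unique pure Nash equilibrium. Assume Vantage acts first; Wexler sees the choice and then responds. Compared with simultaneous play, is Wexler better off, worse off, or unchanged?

worse off

Backward induction with Vantage moving first.
- P1: Wexler compares 15, 5 and picks Basic; Vantage would get 6.
- P2: Wexler compares 9, 1 and picks Basic; Vantage would get 8.
- P3: Wexler compares 12, 5 and picks Basic; Vantage would get 6.
- P4: Wexler compares 3, 4 and picks Deluxe; Vantage would get 9.
Vantage's induced payoffs are 6, 8, 6, 9, so Vantage commits to P4. Subgame-perfect outcome: (P4, Deluxe) with payoffs (9, 4).
For the simultaneous game, intersect best replies.
Vantage's best replies: Basic→P2; Deluxe→P2.
Wexler's best replies: P1→Basic; P2→Basic; P3→Basic; P4→Deluxe.
The unique mutual best reply is (P2, Basic), giving (8, 9).
Wexler earns 4 sequentially versus 9 at the Nash outcome: worse off.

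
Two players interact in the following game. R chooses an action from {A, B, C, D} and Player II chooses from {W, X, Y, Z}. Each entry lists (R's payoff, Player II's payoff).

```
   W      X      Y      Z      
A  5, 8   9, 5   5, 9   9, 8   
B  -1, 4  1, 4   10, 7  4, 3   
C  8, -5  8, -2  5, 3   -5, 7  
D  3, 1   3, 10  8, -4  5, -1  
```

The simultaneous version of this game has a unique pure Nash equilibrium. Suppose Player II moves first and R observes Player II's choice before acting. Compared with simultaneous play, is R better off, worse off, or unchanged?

worse off

Work backward from R's decision.
- W: R compares 5, -1, 8, 3 and picks C; Player II would get -5.
- X: R compares 9, 1, 8, 3 and picks A; Player II would get 5.
- Y: R compares 5, 10, 5, 8 and picks B; Player II would get 7.
- Z: R compares 9, 4, -5, 5 and picks A; Player II would get 8.
Among -5, 5, 7, 8, the best is 8 at Z. Subgame-perfect outcome: (A, Z) with payoffs (9, 8).
Now find the simultaneous Nash equilibrium.
R's best replies: W→C; X→A; Y→B; Z→A.
Player II's best replies: A→Y; B→Y; C→Z; D→X.
Only (B, Y) has each player best-responding; Nash payoffs (10, 7).
R earns 9 sequentially versus 10 at the Nash outcome: worse off.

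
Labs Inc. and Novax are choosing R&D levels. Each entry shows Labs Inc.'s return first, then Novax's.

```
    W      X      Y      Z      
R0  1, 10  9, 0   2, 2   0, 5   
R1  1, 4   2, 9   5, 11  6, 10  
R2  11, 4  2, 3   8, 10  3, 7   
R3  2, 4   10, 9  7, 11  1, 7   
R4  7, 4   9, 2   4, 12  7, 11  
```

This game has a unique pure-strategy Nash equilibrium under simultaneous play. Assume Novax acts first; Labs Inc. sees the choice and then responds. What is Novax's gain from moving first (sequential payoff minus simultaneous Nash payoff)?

Labs Inc. best-responds to each possible Novax move:
- W → Labs Inc. plays R2 (best of 1, 1, 11, 2, 7); Novax gets 4.
- X → Labs Inc. plays R3 (best of 9, 2, 2, 10, 9); Novax gets 9.
- Y → Labs Inc. plays R2 (best of 2, 5, 8, 7, 4); Novax gets 10.
- Z → Labs Inc. plays R4 (best of 0, 6, 3, 1, 7); Novax gets 11.
Novax's induced payoffs are 4, 9, 10, 11, so Novax commits to Z. Subgame-perfect outcome: (R4, Z) with payoffs (7, 11).
Now find the simultaneous Nash equilibrium.
Labs Inc.'s best replies: W→R2; X→R3; Y→R2; Z→R4.
Novax's best replies: R0→W; R1→Y; R2→Y; R3→Y; R4→Y.
Only (R2, Y) has each player best-responding; Nash payoffs (8, 10).
Novax's commitment gain: 11 − 10 = 1.

1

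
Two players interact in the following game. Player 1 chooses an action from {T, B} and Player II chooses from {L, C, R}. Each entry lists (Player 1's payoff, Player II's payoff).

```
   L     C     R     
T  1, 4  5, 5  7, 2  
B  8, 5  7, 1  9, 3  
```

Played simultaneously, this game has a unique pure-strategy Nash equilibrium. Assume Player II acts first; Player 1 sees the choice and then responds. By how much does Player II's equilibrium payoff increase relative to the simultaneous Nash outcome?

0

Backward induction with Player II moving first.
- L → Player 1 plays B (best of 1, 8); Player II gets 5.
- C → Player 1 plays B (best of 5, 7); Player II gets 1.
- R → Player 1 plays B (best of 7, 9); Player II gets 3.
Player II's induced payoffs are 5, 1, 3, so Player II commits to L. Subgame-perfect outcome: (B, L) with payoffs (8, 5).
For the simultaneous game, intersect best replies.
Player 1's best replies: L→B; C→B; R→B.
Player II's best replies: T→C; B→L.
The unique mutual best reply is (B, L), giving (8, 5).
Player II's commitment gain: 5 − 5 = 0.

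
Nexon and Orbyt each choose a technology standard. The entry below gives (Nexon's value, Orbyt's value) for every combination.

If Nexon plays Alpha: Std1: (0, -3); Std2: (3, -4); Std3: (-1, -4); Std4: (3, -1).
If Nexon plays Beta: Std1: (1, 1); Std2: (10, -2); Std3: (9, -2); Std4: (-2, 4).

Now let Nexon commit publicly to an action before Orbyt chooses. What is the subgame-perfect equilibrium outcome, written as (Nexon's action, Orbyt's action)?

Work backward from Orbyt's decision.
- Alpha: Orbyt compares -3, -4, -4, -1 and picks Std4; Nexon would get 3.
- Beta: Orbyt compares 1, -2, -2, 4 and picks Std4; Nexon would get -2.
Among 3, -2, the best is 3 at Alpha. Subgame-perfect outcome: (Alpha, Std4) with payoffs (3, -1).

(Alpha, Std4)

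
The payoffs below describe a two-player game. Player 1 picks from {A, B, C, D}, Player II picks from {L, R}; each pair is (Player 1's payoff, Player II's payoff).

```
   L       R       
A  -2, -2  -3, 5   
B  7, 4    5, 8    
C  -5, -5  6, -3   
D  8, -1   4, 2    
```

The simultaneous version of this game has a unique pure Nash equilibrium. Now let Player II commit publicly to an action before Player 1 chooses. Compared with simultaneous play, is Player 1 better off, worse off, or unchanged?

better off

Backward induction with Player II moving first.
- L: BR = D, leader payoff -1.
- R: BR = C, leader payoff -3.
Player II's induced payoffs are -1, -3, so Player II commits to L. Subgame-perfect outcome: (D, L) with payoffs (8, -1).
For the simultaneous game, intersect best replies.
Player 1's best replies: L→D; R→C.
Player II's best replies: A→R; B→R; C→R; D→R.
The unique mutual best reply is (C, R), giving (6, -3).
Player 1 earns 8 sequentially versus 6 at the Nash outcome: better off.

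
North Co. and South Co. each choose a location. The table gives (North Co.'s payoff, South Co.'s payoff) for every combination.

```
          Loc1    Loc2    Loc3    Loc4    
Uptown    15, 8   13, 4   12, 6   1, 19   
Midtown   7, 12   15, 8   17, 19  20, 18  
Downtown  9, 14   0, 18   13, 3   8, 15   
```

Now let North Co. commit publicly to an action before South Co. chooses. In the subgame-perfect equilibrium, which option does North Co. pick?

Backward induction with North Co. moving first.
- Uptown: South Co. compares 8, 4, 6, 19 and picks Loc4; North Co. would get 1.
- Midtown: South Co. compares 12, 8, 19, 18 and picks Loc3; North Co. would get 17.
- Downtown: South Co. compares 14, 18, 3, 15 and picks Loc2; North Co. would get 0.
Maximizing over 1, 17, 0, North Co. chooses Midtown. Subgame-perfect outcome: (Midtown, Loc3) with payoffs (17, 19).

Midtown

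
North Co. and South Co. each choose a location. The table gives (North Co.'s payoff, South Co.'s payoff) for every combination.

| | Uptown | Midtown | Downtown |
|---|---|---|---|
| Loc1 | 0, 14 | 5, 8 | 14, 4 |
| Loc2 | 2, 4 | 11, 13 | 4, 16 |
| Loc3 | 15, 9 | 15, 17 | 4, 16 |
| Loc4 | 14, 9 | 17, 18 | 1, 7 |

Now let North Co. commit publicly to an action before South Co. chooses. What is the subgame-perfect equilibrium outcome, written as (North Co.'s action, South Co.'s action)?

Solve by backward induction (North Co. leads).
- Loc1: BR = Uptown, leader payoff 0.
- Loc2: BR = Downtown, leader payoff 4.
- Loc3: BR = Midtown, leader payoff 15.
- Loc4: BR = Midtown, leader payoff 17.
Among 0, 4, 15, 17, the best is 17 at Loc4. Subgame-perfect outcome: (Loc4, Midtown) with payoffs (17, 18).

(Loc4, Midtown)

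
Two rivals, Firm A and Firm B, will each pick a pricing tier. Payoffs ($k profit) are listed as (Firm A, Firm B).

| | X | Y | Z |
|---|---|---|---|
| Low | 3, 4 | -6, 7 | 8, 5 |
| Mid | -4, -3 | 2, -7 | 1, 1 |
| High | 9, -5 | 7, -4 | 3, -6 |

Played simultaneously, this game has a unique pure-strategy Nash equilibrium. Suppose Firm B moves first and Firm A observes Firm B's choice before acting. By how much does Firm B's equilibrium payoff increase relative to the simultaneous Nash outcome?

9

Firm A best-responds to each possible Firm B move:
- X: BR = High, leader payoff -5.
- Y: BR = High, leader payoff -4.
- Z: BR = Low, leader payoff 5.
Maximizing over -5, -4, 5, Firm B chooses Z. Subgame-perfect outcome: (Low, Z) with payoffs (8, 5).
Under simultaneous play:
Firm A's best replies: X→High; Y→High; Z→Low.
Firm B's best replies: Low→Y; Mid→Z; High→Y.
The unique mutual best reply is (High, Y), giving (7, -4).
Firm B's commitment gain: 5 − -4 = 9.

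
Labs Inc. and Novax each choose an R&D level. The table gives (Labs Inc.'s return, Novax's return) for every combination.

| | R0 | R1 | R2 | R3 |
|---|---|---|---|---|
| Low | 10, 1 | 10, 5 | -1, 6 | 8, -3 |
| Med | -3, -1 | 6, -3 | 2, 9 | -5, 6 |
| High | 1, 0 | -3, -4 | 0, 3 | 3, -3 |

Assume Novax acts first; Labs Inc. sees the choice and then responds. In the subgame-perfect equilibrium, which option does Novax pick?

Work backward from Labs Inc.'s decision.
- R0: Labs Inc. compares 10, -3, 1 and picks Low; Novax would get 1.
- R1: Labs Inc. compares 10, 6, -3 and picks Low; Novax would get 5.
- R2: Labs Inc. compares -1, 2, 0 and picks Med; Novax would get 9.
- R3: Labs Inc. compares 8, -5, 3 and picks Low; Novax would get -3.
Maximizing over 1, 5, 9, -3, Novax chooses R2. Subgame-perfect outcome: (Med, R2) with payoffs (2, 9).

R2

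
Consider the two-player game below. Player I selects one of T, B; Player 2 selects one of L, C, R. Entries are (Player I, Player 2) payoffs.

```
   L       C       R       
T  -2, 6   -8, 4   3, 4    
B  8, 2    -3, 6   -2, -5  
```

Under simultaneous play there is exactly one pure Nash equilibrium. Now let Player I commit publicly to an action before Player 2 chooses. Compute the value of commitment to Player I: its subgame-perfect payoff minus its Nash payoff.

1

Solve by backward induction (Player I leads).
- T → Player 2 plays L (best of 6, 4, 4); Player I gets -2.
- B → Player 2 plays C (best of 2, 6, -5); Player I gets -3.
Among -2, -3, the best is -2 at T. Subgame-perfect outcome: (T, L) with payoffs (-2, 6).
Now find the simultaneous Nash equilibrium.
Player I's best replies: L→B; C→B; R→T.
Player 2's best replies: T→L; B→C.
Only (B, C) has each player best-responding; Nash payoffs (-3, 6).
Player I's commitment gain: -2 − -3 = 1.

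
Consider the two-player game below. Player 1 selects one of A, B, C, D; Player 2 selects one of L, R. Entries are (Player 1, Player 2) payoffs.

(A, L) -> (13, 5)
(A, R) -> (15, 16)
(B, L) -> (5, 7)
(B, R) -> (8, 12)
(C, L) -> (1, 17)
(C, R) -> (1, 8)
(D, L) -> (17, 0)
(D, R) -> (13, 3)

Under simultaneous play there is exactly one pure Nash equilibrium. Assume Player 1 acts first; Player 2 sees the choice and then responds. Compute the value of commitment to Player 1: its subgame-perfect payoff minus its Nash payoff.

0

Backward induction with Player 1 moving first.
- A: Player 2 compares 5, 16 and picks R; Player 1 would get 15.
- B: Player 2 compares 7, 12 and picks R; Player 1 would get 8.
- C: Player 2 compares 17, 8 and picks L; Player 1 would get 1.
- D: Player 2 compares 0, 3 and picks R; Player 1 would get 13.
Maximizing over 15, 8, 1, 13, Player 1 chooses A. Subgame-perfect outcome: (A, R) with payoffs (15, 16).
Now find the simultaneous Nash equilibrium.
Player 1's best replies: L→D; R→A.
Player 2's best replies: A→R; B→R; C→L; D→R.
Only (A, R) has each player best-responding; Nash payoffs (15, 16).
Player 1's commitment gain: 15 − 15 = 0.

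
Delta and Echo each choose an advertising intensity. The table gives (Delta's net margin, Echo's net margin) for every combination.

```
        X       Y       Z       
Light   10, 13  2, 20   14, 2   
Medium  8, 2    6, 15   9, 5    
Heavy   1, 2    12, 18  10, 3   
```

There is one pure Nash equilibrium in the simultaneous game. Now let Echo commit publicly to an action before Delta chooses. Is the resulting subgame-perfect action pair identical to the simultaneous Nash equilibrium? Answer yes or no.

yes

Work backward from Delta's decision.
- X: BR = Light, leader payoff 13.
- Y: BR = Heavy, leader payoff 18.
- Z: BR = Light, leader payoff 2.
Among 13, 18, 2, the best is 18 at Y. Subgame-perfect outcome: (Heavy, Y) with payoffs (12, 18).
Under simultaneous play:
Delta's best replies: X→Light; Y→Heavy; Z→Light.
Echo's best replies: Light→Y; Medium→Y; Heavy→Y.
The unique mutual best reply is (Heavy, Y), giving (12, 18).
Sequential outcome (Heavy, Y) coincides with the Nash profile (Heavy, Y).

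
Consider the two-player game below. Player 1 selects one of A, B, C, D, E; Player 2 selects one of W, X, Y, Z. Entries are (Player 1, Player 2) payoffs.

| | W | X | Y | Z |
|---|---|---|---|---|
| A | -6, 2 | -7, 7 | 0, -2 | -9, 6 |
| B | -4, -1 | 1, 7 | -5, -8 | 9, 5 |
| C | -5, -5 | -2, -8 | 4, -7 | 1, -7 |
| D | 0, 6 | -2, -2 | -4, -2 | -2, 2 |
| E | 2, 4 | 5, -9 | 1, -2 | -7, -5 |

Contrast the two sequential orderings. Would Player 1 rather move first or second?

If Player 1 leads: Player 2's best replies are A→X, B→X, C→W, D→W, E→W; Player 1's induced payoffs -7, 1, -5, 0, 2; outcome (E, W), payoffs (2, 4).
If Player 2 leads: Player 1's best replies are W→E, X→E, Y→C, Z→B; Player 2's induced payoffs 4, -9, -7, 5; outcome (B, Z), payoffs (9, 5).
Player 1 gets 2 moving first and 9 moving second, so Player 1 prefers to move second.

second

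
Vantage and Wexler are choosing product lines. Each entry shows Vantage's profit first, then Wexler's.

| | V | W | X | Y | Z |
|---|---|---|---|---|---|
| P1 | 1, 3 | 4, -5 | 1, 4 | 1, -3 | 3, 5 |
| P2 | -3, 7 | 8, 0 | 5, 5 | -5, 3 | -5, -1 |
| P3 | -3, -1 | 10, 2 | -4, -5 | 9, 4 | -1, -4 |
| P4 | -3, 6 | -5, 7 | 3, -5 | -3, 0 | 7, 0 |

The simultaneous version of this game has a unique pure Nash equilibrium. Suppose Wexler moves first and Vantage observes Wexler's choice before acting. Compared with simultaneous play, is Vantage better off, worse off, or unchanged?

worse off

Work backward from Vantage's decision.
- V: BR = P1, leader payoff 3.
- W: BR = P3, leader payoff 2.
- X: BR = P2, leader payoff 5.
- Y: BR = P3, leader payoff 4.
- Z: BR = P4, leader payoff 0.
Among 3, 2, 5, 4, 0, the best is 5 at X. Subgame-perfect outcome: (P2, X) with payoffs (5, 5).
Now find the simultaneous Nash equilibrium.
Vantage's best replies: V→P1; W→P3; X→P2; Y→P3; Z→P4.
Wexler's best replies: P1→Z; P2→V; P3→Y; P4→W.
The unique mutual best reply is (P3, Y), giving (9, 4).
Vantage earns 5 sequentially versus 9 at the Nash outcome: worse off.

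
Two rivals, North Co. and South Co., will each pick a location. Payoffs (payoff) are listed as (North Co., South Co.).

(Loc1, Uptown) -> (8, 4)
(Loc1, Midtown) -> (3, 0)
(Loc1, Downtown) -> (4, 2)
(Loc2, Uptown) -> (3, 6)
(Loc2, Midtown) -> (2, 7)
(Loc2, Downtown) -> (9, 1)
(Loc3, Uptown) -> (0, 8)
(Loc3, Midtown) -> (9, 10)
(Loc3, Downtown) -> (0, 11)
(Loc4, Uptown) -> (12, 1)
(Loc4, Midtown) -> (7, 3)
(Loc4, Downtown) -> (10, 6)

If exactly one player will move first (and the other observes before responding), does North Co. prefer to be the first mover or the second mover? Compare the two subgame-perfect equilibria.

first

If North Co. leads: South Co.'s best replies are Loc1→Uptown, Loc2→Midtown, Loc3→Downtown, Loc4→Downtown; North Co.'s induced payoffs 8, 2, 0, 10; outcome (Loc4, Downtown), payoffs (10, 6).
If South Co. leads: North Co.'s best replies are Uptown→Loc4, Midtown→Loc3, Downtown→Loc4; South Co.'s induced payoffs 1, 10, 6; outcome (Loc3, Midtown), payoffs (9, 10).
North Co. gets 10 moving first and 9 moving second, so North Co. prefers to move first.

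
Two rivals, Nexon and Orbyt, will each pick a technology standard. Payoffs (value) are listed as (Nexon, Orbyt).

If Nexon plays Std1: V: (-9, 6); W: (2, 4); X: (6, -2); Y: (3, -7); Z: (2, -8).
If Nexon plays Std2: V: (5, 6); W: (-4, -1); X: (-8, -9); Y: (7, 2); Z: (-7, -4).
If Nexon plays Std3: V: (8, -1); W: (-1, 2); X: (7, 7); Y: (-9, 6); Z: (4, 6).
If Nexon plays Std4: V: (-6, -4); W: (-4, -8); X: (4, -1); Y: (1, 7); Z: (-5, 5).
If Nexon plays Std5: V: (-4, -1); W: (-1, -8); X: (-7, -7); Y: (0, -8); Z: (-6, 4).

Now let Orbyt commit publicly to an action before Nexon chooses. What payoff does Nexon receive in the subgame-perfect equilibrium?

7

Nexon best-responds to each possible Orbyt move:
- V → Nexon plays Std3 (best of -9, 5, 8, -6, -4); Orbyt gets -1.
- W → Nexon plays Std1 (best of 2, -4, -1, -4, -1); Orbyt gets 4.
- X → Nexon plays Std3 (best of 6, -8, 7, 4, -7); Orbyt gets 7.
- Y → Nexon plays Std2 (best of 3, 7, -9, 1, 0); Orbyt gets 2.
- Z → Nexon plays Std3 (best of 2, -7, 4, -5, -6); Orbyt gets 6.
Among -1, 4, 7, 2, 6, the best is 7 at X. Subgame-perfect outcome: (Std3, X) with payoffs (7, 7).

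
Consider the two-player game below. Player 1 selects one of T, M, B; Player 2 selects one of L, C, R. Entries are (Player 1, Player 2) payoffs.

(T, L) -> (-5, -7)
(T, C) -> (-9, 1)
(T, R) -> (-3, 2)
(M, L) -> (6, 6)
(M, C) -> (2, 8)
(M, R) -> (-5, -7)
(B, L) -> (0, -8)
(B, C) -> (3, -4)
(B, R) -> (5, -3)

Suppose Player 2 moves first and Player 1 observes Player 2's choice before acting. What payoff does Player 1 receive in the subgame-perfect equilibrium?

Work backward from Player 1's decision.
- L → Player 1 plays M (best of -5, 6, 0); Player 2 gets 6.
- C → Player 1 plays B (best of -9, 2, 3); Player 2 gets -4.
- R → Player 1 plays B (best of -3, -5, 5); Player 2 gets -3.
Maximizing over 6, -4, -3, Player 2 chooses L. Subgame-perfect outcome: (M, L) with payoffs (6, 6).

6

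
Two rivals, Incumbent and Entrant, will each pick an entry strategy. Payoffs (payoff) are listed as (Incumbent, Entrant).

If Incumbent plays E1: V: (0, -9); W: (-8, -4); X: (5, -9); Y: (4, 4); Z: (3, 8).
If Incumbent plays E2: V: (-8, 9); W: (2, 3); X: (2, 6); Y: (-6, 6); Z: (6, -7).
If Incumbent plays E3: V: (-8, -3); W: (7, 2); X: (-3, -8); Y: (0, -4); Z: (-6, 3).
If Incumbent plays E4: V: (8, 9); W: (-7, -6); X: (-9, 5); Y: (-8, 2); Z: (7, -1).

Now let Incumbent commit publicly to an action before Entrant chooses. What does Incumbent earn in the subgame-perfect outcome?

Solve by backward induction (Incumbent leads).
- E1: Entrant compares -9, -4, -9, 4, 8 and picks Z; Incumbent would get 3.
- E2: Entrant compares 9, 3, 6, 6, -7 and picks V; Incumbent would get -8.
- E3: Entrant compares -3, 2, -8, -4, 3 and picks Z; Incumbent would get -6.
- E4: Entrant compares 9, -6, 5, 2, -1 and picks V; Incumbent would get 8.
Among 3, -8, -6, 8, the best is 8 at E4. Subgame-perfect outcome: (E4, V) with payoffs (8, 9).

8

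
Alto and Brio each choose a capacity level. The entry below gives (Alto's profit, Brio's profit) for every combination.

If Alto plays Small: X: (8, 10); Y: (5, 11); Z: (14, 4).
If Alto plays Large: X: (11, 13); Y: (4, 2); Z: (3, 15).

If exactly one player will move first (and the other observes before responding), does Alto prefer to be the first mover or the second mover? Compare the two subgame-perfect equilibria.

second

If Alto leads: Brio's best replies are Small→Y, Large→Z; Alto's induced payoffs 5, 3; outcome (Small, Y), payoffs (5, 11).
If Brio leads: Alto's best replies are X→Large, Y→Small, Z→Small; Brio's induced payoffs 13, 11, 4; outcome (Large, X), payoffs (11, 13).
Alto gets 5 moving first and 11 moving second, so Alto prefers to move second.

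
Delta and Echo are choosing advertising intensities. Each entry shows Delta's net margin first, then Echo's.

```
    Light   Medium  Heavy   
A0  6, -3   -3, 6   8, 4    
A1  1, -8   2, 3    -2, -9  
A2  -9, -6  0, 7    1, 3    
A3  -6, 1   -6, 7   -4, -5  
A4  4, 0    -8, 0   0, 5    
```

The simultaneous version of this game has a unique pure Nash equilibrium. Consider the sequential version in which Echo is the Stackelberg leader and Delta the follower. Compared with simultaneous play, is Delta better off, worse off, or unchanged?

better off

Work backward from Delta's decision.
- Light: Delta compares 6, 1, -9, -6, 4 and picks A0; Echo would get -3.
- Medium: Delta compares -3, 2, 0, -6, -8 and picks A1; Echo would get 3.
- Heavy: Delta compares 8, -2, 1, -4, 0 and picks A0; Echo would get 4.
Among -3, 3, 4, the best is 4 at Heavy. Subgame-perfect outcome: (A0, Heavy) with payoffs (8, 4).
For the simultaneous game, intersect best replies.
Delta's best replies: Light→A0; Medium→A1; Heavy→A0.
Echo's best replies: A0→Medium; A1→Medium; A2→Medium; A3→Medium; A4→Heavy.
The unique mutual best reply is (A1, Medium), giving (2, 3).
Delta earns 8 sequentially versus 2 at the Nash outcome: better off.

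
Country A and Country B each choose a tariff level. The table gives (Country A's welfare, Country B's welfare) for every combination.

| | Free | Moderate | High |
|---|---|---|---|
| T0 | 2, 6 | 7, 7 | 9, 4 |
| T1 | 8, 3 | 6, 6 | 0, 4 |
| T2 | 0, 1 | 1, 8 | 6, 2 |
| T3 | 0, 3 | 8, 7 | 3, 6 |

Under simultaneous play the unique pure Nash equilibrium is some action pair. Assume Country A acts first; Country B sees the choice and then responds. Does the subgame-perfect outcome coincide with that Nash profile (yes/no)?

Country B best-responds to each possible Country A move:
- T0: BR = Moderate, leader payoff 7.
- T1: BR = Moderate, leader payoff 6.
- T2: BR = Moderate, leader payoff 1.
- T3: BR = Moderate, leader payoff 8.
Among 7, 6, 1, 8, the best is 8 at T3. Subgame-perfect outcome: (T3, Moderate) with payoffs (8, 7).
Under simultaneous play:
Country A's best replies: Free→T1; Moderate→T3; High→T0.
Country B's best replies: T0→Moderate; T1→Moderate; T2→Moderate; T3→Moderate.
The unique mutual best reply is (T3, Moderate), giving (8, 7).
Sequential outcome (T3, Moderate) coincides with the Nash profile (T3, Moderate).

yes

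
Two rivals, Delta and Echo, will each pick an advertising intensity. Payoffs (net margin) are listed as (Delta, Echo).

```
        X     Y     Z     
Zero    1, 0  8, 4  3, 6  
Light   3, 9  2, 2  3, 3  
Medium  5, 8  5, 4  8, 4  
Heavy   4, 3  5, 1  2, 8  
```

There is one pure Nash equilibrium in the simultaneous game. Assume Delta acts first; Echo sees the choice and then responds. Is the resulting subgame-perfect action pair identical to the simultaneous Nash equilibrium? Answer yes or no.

Work backward from Echo's decision.
- Zero → Echo plays Z (best of 0, 4, 6); Delta gets 3.
- Light → Echo plays X (best of 9, 2, 3); Delta gets 3.
- Medium → Echo plays X (best of 8, 4, 4); Delta gets 5.
- Heavy → Echo plays Z (best of 3, 1, 8); Delta gets 2.
Delta's induced payoffs are 3, 3, 5, 2, so Delta commits to Medium. Subgame-perfect outcome: (Medium, X) with payoffs (5, 8).
Under simultaneous play:
Delta's best replies: X→Medium; Y→Zero; Z→Medium.
Echo's best replies: Zero→Z; Light→X; Medium→X; Heavy→Z.
Only (Medium, X) has each player best-responding; Nash payoffs (5, 8).
Sequential outcome (Medium, X) coincides with the Nash profile (Medium, X).

yes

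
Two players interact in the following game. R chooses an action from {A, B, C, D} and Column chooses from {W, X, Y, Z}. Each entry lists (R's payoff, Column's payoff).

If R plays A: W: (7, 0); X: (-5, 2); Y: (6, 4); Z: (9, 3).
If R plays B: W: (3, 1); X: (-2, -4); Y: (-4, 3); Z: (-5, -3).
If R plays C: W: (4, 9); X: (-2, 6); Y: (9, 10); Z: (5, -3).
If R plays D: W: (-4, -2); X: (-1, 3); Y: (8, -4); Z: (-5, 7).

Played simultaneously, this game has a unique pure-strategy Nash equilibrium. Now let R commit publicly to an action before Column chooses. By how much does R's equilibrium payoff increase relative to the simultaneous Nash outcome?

Work backward from Column's decision.
- A → Column plays Y (best of 0, 2, 4, 3); R gets 6.
- B → Column plays Y (best of 1, -4, 3, -3); R gets -4.
- C → Column plays Y (best of 9, 6, 10, -3); R gets 9.
- D → Column plays Z (best of -2, 3, -4, 7); R gets -5.
Among 6, -4, 9, -5, the best is 9 at C. Subgame-perfect outcome: (C, Y) with payoffs (9, 10).
For the simultaneous game, intersect best replies.
R's best replies: W→A; X→D; Y→C; Z→A.
Column's best replies: A→Y; B→Y; C→Y; D→Z.
Only (C, Y) has each player best-responding; Nash payoffs (9, 10).
R's commitment gain: 9 − 9 = 0.

0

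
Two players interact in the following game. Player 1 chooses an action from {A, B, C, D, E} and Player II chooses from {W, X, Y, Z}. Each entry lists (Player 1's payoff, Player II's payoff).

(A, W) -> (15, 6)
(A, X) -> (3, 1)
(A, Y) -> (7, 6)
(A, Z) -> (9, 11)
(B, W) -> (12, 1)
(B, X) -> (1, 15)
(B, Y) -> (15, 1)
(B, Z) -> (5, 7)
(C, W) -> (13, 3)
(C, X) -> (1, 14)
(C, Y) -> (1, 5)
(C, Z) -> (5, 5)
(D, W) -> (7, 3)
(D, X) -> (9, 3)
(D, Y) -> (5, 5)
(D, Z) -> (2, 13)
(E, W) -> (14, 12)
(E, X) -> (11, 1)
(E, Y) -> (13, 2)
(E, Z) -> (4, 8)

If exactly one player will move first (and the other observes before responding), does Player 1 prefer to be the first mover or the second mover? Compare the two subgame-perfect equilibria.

first

If Player 1 leads: Player II's best replies are A→Z, B→X, C→X, D→Z, E→W; Player 1's induced payoffs 9, 1, 1, 2, 14; outcome (E, W), payoffs (14, 12).
If Player II leads: Player 1's best replies are W→A, X→E, Y→B, Z→A; Player II's induced payoffs 6, 1, 1, 11; outcome (A, Z), payoffs (9, 11).
Player 1 gets 14 moving first and 9 moving second, so Player 1 prefers to move first.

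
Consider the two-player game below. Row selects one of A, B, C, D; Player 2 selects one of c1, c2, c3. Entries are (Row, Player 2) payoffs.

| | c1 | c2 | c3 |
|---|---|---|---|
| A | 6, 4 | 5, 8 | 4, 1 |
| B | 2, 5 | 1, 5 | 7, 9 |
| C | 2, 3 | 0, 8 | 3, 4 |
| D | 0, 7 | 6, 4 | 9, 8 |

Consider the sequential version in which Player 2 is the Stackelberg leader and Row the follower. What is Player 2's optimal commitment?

Work backward from Row's decision.
- c1 → Row plays A (best of 6, 2, 2, 0); Player 2 gets 4.
- c2 → Row plays D (best of 5, 1, 0, 6); Player 2 gets 4.
- c3 → Row plays D (best of 4, 7, 3, 9); Player 2 gets 8.
Maximizing over 4, 4, 8, Player 2 chooses c3. Subgame-perfect outcome: (D, c3) with payoffs (9, 8).

c3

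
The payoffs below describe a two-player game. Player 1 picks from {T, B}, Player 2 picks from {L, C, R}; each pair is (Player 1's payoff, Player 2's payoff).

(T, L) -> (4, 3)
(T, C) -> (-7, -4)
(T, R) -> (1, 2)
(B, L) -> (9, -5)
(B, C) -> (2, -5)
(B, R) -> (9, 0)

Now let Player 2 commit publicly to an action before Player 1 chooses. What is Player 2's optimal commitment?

R

Player 1 best-responds to each possible Player 2 move:
- L: BR = B, leader payoff -5.
- C: BR = B, leader payoff -5.
- R: BR = B, leader payoff 0.
Maximizing over -5, -5, 0, Player 2 chooses R. Subgame-perfect outcome: (B, R) with payoffs (9, 0).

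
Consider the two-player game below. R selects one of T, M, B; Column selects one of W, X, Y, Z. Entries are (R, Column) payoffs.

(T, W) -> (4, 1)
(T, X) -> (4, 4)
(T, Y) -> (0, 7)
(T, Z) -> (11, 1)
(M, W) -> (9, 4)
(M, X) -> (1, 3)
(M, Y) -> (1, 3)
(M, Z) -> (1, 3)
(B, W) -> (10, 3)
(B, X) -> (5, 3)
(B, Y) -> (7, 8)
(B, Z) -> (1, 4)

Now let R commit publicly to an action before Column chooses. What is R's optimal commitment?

Work backward from Column's decision.
- T: BR = Y, leader payoff 0.
- M: BR = W, leader payoff 9.
- B: BR = Y, leader payoff 7.
R's induced payoffs are 0, 9, 7, so R commits to M. Subgame-perfect outcome: (M, W) with payoffs (9, 4).

M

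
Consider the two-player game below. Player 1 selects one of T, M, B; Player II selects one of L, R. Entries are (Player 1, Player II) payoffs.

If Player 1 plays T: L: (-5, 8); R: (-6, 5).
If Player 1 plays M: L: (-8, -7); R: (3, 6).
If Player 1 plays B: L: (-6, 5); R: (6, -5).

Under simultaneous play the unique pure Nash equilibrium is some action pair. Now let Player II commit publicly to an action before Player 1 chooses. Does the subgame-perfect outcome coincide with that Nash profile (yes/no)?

yes

Backward induction with Player II moving first.
- L → Player 1 plays T (best of -5, -8, -6); Player II gets 8.
- R → Player 1 plays B (best of -6, 3, 6); Player II gets -5.
Among 8, -5, the best is 8 at L. Subgame-perfect outcome: (T, L) with payoffs (-5, 8).
Now find the simultaneous Nash equilibrium.
Player 1's best replies: L→T; R→B.
Player II's best replies: T→L; M→R; B→L.
Only (T, L) has each player best-responding; Nash payoffs (-5, 8).
Sequential outcome (T, L) coincides with the Nash profile (T, L).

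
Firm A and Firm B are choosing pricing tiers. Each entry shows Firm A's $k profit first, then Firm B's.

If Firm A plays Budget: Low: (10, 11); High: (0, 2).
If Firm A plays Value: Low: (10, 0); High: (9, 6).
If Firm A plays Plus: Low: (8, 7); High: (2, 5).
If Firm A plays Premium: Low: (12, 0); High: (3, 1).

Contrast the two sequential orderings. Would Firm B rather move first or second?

second

If Firm A leads: Firm B's best replies are Budget→Low, Value→High, Plus→Low, Premium→High; Firm A's induced payoffs 10, 9, 8, 3; outcome (Budget, Low), payoffs (10, 11).
If Firm B leads: Firm A's best replies are Low→Premium, High→Value; Firm B's induced payoffs 0, 6; outcome (Value, High), payoffs (9, 6).
Firm B gets 6 moving first and 11 moving second, so Firm B prefers to move second.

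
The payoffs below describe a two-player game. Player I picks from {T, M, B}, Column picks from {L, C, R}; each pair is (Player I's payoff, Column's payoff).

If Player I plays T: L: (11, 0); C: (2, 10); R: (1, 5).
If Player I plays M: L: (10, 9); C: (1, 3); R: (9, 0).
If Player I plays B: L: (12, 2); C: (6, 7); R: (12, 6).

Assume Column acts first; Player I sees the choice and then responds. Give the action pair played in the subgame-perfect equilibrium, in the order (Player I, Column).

(B, C)

Work backward from Player I's decision.
- L → Player I plays B (best of 11, 10, 12); Column gets 2.
- C → Player I plays B (best of 2, 1, 6); Column gets 7.
- R → Player I plays B (best of 1, 9, 12); Column gets 6.
Among 2, 7, 6, the best is 7 at C. Subgame-perfect outcome: (B, C) with payoffs (6, 7).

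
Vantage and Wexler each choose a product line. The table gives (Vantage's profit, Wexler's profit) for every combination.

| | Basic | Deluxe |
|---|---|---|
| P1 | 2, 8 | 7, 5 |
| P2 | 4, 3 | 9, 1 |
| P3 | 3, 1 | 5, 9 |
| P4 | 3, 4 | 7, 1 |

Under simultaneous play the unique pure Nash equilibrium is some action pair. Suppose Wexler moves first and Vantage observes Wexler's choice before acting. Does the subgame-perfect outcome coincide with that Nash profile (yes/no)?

Work backward from Vantage's decision.
- Basic: BR = P2, leader payoff 3.
- Deluxe: BR = P2, leader payoff 1.
Wexler's induced payoffs are 3, 1, so Wexler commits to Basic. Subgame-perfect outcome: (P2, Basic) with payoffs (4, 3).
Under simultaneous play:
Vantage's best replies: Basic→P2; Deluxe→P2.
Wexler's best replies: P1→Basic; P2→Basic; P3→Deluxe; P4→Basic.
Only (P2, Basic) has each player best-responding; Nash payoffs (4, 3).
Sequential outcome (P2, Basic) coincides with the Nash profile (P2, Basic).

yes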